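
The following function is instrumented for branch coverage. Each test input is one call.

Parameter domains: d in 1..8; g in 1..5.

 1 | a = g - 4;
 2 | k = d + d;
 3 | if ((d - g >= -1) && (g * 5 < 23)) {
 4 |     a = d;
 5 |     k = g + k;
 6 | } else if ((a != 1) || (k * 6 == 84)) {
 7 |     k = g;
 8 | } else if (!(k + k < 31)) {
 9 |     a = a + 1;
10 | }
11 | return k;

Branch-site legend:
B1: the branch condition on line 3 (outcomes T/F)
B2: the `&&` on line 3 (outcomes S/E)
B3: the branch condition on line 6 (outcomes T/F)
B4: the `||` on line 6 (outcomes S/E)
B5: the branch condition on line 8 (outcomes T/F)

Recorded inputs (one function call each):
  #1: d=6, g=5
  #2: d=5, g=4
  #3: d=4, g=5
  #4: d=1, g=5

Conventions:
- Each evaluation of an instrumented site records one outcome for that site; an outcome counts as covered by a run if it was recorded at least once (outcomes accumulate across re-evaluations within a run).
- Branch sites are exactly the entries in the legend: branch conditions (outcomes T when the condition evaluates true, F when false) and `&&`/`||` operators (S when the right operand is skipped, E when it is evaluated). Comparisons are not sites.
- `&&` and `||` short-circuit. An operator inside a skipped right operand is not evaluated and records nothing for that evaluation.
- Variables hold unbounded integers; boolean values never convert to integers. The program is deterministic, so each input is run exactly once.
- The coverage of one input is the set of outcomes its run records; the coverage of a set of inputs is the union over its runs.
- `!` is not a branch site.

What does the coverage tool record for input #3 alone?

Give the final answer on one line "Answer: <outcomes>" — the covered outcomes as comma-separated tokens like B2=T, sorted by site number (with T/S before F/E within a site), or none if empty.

Event log for input #3 (d=4, g=5):
  B2->E, B1->F, B4->E, B3->F, B5->F
as a set, this run covers: B1=F, B2=E, B3=F, B4=E, B5=F

Answer: B1=F, B2=E, B3=F, B4=E, B5=F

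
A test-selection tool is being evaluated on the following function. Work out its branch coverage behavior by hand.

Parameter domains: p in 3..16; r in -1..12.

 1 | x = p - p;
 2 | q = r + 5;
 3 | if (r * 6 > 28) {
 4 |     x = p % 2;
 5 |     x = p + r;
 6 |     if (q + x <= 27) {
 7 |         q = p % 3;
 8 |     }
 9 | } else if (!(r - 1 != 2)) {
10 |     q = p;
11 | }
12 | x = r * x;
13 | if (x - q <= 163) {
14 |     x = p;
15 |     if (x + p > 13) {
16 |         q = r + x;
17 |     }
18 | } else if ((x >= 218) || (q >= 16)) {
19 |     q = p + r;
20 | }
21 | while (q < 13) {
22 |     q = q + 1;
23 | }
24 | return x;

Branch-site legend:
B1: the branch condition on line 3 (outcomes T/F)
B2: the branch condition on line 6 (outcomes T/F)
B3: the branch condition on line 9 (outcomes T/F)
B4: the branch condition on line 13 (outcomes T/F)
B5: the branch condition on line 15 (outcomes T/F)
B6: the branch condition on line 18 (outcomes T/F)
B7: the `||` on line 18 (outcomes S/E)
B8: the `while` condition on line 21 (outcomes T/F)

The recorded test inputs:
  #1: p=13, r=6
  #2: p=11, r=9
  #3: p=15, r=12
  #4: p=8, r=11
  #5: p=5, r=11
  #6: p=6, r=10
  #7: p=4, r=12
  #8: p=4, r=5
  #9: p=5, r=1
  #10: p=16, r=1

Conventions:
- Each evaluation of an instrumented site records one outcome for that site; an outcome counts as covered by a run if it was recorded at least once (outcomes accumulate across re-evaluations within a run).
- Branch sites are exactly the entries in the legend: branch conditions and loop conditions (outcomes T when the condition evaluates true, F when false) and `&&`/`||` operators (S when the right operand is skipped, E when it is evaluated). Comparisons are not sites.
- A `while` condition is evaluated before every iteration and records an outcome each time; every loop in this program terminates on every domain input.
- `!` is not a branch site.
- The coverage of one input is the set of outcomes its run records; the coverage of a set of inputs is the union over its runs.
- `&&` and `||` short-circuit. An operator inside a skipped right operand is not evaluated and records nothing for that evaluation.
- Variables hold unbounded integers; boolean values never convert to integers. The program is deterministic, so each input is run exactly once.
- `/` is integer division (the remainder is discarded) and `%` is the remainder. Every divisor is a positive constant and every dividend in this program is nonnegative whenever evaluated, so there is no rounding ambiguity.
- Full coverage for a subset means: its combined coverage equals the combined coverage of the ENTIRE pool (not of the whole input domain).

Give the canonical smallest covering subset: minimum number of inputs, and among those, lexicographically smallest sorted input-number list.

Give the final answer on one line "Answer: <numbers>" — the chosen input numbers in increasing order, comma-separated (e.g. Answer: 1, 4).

test 1 (p=13, r=6) fires B1->T, B2->F, B4->T, B5->T, B8->F; hits B1=T, B2=F, B4=T, B5=T, B8=F
test 2 (p=11, r=9) fires B1->T, B2->F, B4->F, B7->E, B6->F, B8->F; hits B1=T, B2=F, B4=F, B6=F, B7=E, B8=F
test 3 (p=15, r=12) fires B1->T, B2->F, B4->F, B7->S, B6->T, B8->F; hits B1=T, B2=F, B4=F, B6=T, B7=S, B8=F
test 4 (p=8, r=11) fires B1->T, B2->F, B4->F, B7->E, B6->T, B8->F; hits B1=T, B2=F, B4=F, B6=T, B7=E, B8=F
test 5 (p=5, r=11) fires B1->T, B2->F, B4->T, B5->F, B8->F; hits B1=T, B2=F, B4=T, B5=F, B8=F
test 6 (p=6, r=10) fires B1->T, B2->F, B4->T, B5->F, B8->F; hits B1=T, B2=F, B4=T, B5=F, B8=F
test 7 (p=4, r=12) fires B1->T, B2->F, B4->F, B7->E, B6->T, B8->F; hits B1=T, B2=F, B4=F, B6=T, B7=E, B8=F
test 8 (p=4, r=5) fires B1->T, B2->T, B4->T, B5->F, B8->T, B8->T, B8->T, B8->T, B8->T, B8->T, B8->T, B8->T, B8->T, B8->T, ...; hits B1=T, B2=T, B4=T, B5=F, B8=T, B8=F
test 9 (p=5, r=1) fires B1->F, B3->F, B4->T, B5->F, B8->T, B8->T, B8->T, B8->T, B8->T, B8->T, B8->T, B8->F; hits B1=F, B3=F, B4=T, B5=F, B8=T, B8=F
test 10 (p=16, r=1) fires B1->F, B3->F, B4->T, B5->T, B8->F; hits B1=F, B3=F, B4=T, B5=T, B8=F
the full pool covers 15 outcomes: B1=T, B1=F, B2=T, B2=F, B3=F, B4=T, B4=F, B5=T, B5=F, B6=T, B6=F, B7=S, B7=E, B8=T, B8=F
checked all size-1 subsets: none covers 15 outcomes (max 6/15)
checked all size-2 subsets: none covers 15 outcomes (max 11/15)
checked all size-3 subsets: none covers 15 outcomes (max 13/15)
the canonical winner is {2, 3, 8, 10}: size 4, full 15-outcome coverage, earliest index list among size-4 covers

Answer: 2, 3, 8, 10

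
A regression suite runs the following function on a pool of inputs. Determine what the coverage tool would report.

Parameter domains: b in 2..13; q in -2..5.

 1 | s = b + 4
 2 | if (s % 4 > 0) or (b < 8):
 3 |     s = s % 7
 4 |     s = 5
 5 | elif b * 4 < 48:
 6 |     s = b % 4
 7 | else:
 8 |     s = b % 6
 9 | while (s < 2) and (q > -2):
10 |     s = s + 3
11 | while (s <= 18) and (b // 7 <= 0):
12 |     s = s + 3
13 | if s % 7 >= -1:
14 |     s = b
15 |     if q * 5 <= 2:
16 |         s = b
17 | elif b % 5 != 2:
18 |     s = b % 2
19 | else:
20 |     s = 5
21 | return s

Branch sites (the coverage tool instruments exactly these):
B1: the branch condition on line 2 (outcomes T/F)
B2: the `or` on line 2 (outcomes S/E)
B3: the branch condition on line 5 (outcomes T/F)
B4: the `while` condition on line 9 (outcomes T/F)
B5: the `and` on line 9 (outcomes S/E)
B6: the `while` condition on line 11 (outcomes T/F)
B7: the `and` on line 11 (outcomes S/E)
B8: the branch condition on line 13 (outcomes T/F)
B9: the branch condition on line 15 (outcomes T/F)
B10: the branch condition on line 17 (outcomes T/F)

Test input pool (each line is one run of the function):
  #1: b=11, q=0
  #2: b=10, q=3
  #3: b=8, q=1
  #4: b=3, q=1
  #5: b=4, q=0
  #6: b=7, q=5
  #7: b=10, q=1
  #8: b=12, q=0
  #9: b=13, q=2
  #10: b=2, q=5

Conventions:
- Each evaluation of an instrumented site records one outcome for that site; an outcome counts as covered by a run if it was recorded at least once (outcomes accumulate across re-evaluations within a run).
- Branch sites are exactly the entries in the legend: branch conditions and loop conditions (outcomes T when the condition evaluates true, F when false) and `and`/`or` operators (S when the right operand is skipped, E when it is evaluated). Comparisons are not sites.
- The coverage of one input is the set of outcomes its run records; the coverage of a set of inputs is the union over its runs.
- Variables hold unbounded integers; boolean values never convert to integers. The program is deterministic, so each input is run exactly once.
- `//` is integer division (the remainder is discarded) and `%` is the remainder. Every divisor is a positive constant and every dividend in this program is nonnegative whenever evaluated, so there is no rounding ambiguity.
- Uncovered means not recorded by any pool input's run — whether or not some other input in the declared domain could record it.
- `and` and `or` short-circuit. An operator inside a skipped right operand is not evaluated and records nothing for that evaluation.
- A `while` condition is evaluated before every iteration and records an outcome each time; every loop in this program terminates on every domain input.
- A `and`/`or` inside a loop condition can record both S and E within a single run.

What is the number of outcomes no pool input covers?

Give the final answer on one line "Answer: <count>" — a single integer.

#1 (b=11, q=0) -> B2->S, B1->T, B5->S, B4->F, B7->E, B6->F, B8->T, B9->T; covered: B1=T, B2=S, B4=F, B5=S, B6=F, B7=E, B8=T, B9=T
#2 (b=10, q=3) -> B2->S, B1->T, B5->S, B4->F, B7->E, B6->F, B8->T, B9->F; covered: B1=T, B2=S, B4=F, B5=S, B6=F, B7=E, B8=T, B9=F
#3 (b=8, q=1) -> B2->E, B1->F, B3->T, B5->E, B4->T, B5->S, B4->F, B7->E, B6->F, B8->T, B9->F; covered: B1=F, B2=E, B3=T, B4=T, B4=F, B5=S, B5=E, B6=F, B7=E, B8=T, B9=F
#4 (b=3, q=1) -> B2->S, B1->T, B5->S, B4->F, B7->E, B6->T, B7->E, B6->T, B7->E, B6->T, B7->E, B6->T, B7->E, B6->T, ...; covered: B1=T, B2=S, B4=F, B5=S, B6=T, B6=F, B7=S, B7=E, B8=T, B9=F
#5 (b=4, q=0) -> B2->E, B1->T, B5->S, B4->F, B7->E, B6->T, B7->E, B6->T, B7->E, B6->T, B7->E, B6->T, B7->E, B6->T, ...; covered: B1=T, B2=E, B4=F, B5=S, B6=T, B6=F, B7=S, B7=E, B8=T, B9=T
#6 (b=7, q=5) -> B2->S, B1->T, B5->S, B4->F, B7->E, B6->F, B8->T, B9->F; covered: B1=T, B2=S, B4=F, B5=S, B6=F, B7=E, B8=T, B9=F
#7 (b=10, q=1) -> B2->S, B1->T, B5->S, B4->F, B7->E, B6->F, B8->T, B9->F; covered: B1=T, B2=S, B4=F, B5=S, B6=F, B7=E, B8=T, B9=F
#8 (b=12, q=0) -> B2->E, B1->F, B3->F, B5->E, B4->T, B5->S, B4->F, B7->E, B6->F, B8->T, B9->T; covered: B1=F, B2=E, B3=F, B4=T, B4=F, B5=S, B5=E, B6=F, B7=E, B8=T, B9=T
#9 (b=13, q=2) -> B2->S, B1->T, B5->S, B4->F, B7->E, B6->F, B8->T, B9->F; covered: B1=T, B2=S, B4=F, B5=S, B6=F, B7=E, B8=T, B9=F
#10 (b=2, q=5) -> B2->S, B1->T, B5->S, B4->F, B7->E, B6->T, B7->E, B6->T, B7->E, B6->T, B7->E, B6->T, B7->E, B6->T, ...; covered: B1=T, B2=S, B4=F, B5=S, B6=T, B6=F, B7=S, B7=E, B8=T, B9=F
union over the pool: B1=T, B1=F, B2=S, B2=E, B3=T, B3=F, B4=T, B4=F, B5=S, B5=E, B6=T, B6=F, B7=S, B7=E, B8=T, B9=T, B9=F
uncovered (3 of 20): B8=F, B10=T, B10=F

Answer: 3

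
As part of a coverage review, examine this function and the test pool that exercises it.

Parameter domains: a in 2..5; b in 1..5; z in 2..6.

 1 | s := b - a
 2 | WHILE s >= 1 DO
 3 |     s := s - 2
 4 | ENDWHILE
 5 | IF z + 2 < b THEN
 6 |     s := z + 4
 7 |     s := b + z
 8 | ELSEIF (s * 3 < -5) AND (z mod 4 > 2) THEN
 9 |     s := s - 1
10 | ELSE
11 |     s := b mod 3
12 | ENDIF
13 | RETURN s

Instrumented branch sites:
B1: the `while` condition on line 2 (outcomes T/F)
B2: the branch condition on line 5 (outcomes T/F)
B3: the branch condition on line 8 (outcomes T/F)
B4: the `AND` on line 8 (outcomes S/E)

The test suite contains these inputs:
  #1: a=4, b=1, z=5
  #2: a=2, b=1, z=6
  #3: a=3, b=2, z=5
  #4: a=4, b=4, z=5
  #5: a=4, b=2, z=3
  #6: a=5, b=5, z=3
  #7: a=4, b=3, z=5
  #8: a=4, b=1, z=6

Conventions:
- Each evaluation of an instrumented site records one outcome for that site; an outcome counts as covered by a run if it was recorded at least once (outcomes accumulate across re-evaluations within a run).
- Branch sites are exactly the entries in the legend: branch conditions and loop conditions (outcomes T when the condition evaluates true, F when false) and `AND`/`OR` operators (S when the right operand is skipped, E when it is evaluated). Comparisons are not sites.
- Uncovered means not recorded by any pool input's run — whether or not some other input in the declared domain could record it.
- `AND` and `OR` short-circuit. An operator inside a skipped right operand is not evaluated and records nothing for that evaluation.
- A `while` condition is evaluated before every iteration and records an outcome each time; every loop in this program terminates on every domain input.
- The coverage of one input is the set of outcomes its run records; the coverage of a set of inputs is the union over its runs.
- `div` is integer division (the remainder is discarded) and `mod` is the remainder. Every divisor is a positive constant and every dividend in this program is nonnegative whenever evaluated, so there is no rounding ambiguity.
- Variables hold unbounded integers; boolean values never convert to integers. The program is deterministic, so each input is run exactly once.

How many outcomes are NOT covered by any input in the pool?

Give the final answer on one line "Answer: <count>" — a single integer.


test 1 (a=4, b=1, z=5) hits B1=F, B2=F, B3=F, B4=E
test 2 (a=2, b=1, z=6) hits B1=F, B2=F, B3=F, B4=S
test 3 (a=3, b=2, z=5) hits B1=F, B2=F, B3=F, B4=S
test 4 (a=4, b=4, z=5) hits B1=F, B2=F, B3=F, B4=S
test 5 (a=4, b=2, z=3) hits B1=F, B2=F, B3=T, B4=E
test 6 (a=5, b=5, z=3) hits B1=F, B2=F, B3=F, B4=S
test 7 (a=4, b=3, z=5) hits B1=F, B2=F, B3=F, B4=S
test 8 (a=4, b=1, z=6) hits B1=F, B2=F, B3=F, B4=E
union over the pool: B1=F, B2=F, B3=T, B3=F, B4=S, B4=E
uncovered (2 of 8): B1=T, B2=T
Answer: 2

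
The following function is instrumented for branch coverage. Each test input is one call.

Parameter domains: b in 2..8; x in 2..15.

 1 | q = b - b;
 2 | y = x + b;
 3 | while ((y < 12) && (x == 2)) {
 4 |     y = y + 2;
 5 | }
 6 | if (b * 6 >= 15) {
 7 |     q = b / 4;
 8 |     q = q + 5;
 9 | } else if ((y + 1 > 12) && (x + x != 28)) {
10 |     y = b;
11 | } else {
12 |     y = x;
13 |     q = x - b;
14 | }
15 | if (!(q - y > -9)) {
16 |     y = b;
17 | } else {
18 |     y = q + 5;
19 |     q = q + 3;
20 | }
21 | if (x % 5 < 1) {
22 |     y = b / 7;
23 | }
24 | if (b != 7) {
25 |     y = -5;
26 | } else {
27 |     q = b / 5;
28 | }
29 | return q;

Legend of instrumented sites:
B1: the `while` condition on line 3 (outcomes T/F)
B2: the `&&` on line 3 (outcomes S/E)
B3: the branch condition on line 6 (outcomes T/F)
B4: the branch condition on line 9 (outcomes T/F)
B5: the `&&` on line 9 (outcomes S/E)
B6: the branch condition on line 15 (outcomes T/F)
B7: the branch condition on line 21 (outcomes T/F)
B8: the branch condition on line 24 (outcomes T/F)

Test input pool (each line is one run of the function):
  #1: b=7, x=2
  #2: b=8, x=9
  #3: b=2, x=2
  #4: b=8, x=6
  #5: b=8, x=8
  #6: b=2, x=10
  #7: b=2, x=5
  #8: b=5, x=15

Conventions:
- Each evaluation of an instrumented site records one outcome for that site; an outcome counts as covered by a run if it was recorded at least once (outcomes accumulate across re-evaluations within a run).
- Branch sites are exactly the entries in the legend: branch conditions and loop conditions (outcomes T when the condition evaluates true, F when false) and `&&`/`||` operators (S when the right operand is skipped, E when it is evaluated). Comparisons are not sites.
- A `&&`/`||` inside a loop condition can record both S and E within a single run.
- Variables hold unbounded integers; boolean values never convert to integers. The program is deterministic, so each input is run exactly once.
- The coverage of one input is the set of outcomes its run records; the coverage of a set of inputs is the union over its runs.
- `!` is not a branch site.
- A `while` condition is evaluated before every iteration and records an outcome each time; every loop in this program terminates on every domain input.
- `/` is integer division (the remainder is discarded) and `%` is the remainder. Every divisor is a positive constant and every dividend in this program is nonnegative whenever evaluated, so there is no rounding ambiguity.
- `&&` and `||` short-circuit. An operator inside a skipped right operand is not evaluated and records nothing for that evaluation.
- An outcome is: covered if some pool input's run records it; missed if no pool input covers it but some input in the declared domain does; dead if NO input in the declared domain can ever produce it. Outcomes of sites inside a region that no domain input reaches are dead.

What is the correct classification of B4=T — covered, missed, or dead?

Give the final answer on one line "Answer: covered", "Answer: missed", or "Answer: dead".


B4=T is recorded by pool input(s) 3, 6 -> covered
Answer: covered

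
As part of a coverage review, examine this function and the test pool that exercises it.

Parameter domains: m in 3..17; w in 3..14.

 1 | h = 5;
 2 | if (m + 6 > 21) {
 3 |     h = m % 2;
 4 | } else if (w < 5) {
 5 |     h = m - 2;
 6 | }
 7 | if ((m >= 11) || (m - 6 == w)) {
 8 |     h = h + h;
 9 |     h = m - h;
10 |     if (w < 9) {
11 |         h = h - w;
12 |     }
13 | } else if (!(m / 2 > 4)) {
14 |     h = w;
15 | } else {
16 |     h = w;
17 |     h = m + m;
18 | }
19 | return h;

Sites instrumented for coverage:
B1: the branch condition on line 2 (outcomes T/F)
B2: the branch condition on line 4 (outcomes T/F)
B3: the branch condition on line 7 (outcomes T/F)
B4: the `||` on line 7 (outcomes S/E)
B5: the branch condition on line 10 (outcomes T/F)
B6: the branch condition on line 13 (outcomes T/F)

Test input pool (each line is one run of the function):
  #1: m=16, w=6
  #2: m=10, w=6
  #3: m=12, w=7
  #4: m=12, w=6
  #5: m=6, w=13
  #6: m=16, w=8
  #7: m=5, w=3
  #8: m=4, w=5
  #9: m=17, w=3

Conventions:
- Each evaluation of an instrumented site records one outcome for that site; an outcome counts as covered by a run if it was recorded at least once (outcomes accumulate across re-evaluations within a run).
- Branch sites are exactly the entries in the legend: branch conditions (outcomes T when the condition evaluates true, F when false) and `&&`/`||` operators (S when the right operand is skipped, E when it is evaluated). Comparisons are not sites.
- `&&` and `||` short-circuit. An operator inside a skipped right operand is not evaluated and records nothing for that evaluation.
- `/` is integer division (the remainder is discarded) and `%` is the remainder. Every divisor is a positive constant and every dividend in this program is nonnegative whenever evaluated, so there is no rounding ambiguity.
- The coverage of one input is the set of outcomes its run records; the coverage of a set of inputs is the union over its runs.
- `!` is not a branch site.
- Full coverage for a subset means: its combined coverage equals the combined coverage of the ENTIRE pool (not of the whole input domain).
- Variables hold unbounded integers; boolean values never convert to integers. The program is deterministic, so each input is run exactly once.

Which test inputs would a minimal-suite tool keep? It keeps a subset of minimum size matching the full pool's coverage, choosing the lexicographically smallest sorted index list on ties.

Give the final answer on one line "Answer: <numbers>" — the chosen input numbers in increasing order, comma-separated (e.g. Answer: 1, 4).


input #1, m=16, w=6: outcomes B1=T, B3=T, B4=S, B5=T
input #2, m=10, w=6: outcomes B1=F, B2=F, B3=F, B4=E, B6=F
input #3, m=12, w=7: outcomes B1=F, B2=F, B3=T, B4=S, B5=T
input #4, m=12, w=6: outcomes B1=F, B2=F, B3=T, B4=S, B5=T
input #5, m=6, w=13: outcomes B1=F, B2=F, B3=F, B4=E, B6=T
input #6, m=16, w=8: outcomes B1=T, B3=T, B4=S, B5=T
input #7, m=5, w=3: outcomes B1=F, B2=T, B3=F, B4=E, B6=T
input #8, m=4, w=5: outcomes B1=F, B2=F, B3=F, B4=E, B6=T
input #9, m=17, w=3: outcomes B1=T, B3=T, B4=S, B5=T
pool-wide coverage (11 outcomes): B1=T, B1=F, B2=T, B2=F, B3=T, B3=F, B4=S, B4=E, B5=T, B6=T, B6=F
checked all size-1 subsets: none covers 11 outcomes (max 5/11)
checked all size-2 subsets: none covers 11 outcomes (max 9/11)
at size 3, {1, 2, 7} reaches all 11 outcomes; every lexicographically earlier size-3 subset fails
Answer: 1, 2, 7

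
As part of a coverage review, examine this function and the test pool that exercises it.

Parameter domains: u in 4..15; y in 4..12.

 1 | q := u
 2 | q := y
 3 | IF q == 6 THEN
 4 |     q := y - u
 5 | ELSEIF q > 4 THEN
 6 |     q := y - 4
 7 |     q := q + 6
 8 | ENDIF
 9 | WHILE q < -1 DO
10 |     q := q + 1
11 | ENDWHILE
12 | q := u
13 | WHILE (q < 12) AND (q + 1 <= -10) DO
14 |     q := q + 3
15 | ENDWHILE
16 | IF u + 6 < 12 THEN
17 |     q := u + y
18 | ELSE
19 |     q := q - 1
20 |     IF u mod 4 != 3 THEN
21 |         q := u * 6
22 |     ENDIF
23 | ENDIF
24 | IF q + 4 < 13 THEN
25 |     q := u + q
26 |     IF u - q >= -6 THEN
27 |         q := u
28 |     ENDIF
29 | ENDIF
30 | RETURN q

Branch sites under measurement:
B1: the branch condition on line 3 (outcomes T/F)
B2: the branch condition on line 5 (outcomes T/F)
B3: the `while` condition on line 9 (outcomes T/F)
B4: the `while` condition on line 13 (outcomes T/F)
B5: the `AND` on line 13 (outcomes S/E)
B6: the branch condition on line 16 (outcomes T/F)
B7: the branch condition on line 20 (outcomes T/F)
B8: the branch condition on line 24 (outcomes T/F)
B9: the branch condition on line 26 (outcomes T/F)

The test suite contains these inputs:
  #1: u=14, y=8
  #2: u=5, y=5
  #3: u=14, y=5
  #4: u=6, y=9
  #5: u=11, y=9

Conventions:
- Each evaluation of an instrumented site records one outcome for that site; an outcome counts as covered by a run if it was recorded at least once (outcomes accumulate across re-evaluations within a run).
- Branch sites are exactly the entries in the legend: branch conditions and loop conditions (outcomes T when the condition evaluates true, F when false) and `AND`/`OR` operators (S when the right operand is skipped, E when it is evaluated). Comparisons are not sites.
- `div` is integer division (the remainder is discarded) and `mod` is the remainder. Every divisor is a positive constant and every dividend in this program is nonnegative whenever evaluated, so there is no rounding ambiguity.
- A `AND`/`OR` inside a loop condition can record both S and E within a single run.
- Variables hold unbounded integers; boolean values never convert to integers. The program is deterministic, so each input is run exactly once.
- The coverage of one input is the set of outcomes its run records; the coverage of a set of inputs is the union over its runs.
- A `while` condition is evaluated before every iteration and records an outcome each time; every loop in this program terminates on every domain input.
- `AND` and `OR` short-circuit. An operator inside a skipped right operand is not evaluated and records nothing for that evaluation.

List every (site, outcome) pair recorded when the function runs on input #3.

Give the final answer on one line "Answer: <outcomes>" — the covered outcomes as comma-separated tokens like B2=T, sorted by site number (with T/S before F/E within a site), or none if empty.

Event log for input #3 (u=14, y=5):
  B1->F, B2->T, B3->F, B5->S, B4->F, B6->F, B7->T, B8->F
deduplicating events, the covered set is: B1=F, B2=T, B3=F, B4=F, B5=S, B6=F, B7=T, B8=F

Answer: B1=F, B2=T, B3=F, B4=F, B5=S, B6=F, B7=T, B8=F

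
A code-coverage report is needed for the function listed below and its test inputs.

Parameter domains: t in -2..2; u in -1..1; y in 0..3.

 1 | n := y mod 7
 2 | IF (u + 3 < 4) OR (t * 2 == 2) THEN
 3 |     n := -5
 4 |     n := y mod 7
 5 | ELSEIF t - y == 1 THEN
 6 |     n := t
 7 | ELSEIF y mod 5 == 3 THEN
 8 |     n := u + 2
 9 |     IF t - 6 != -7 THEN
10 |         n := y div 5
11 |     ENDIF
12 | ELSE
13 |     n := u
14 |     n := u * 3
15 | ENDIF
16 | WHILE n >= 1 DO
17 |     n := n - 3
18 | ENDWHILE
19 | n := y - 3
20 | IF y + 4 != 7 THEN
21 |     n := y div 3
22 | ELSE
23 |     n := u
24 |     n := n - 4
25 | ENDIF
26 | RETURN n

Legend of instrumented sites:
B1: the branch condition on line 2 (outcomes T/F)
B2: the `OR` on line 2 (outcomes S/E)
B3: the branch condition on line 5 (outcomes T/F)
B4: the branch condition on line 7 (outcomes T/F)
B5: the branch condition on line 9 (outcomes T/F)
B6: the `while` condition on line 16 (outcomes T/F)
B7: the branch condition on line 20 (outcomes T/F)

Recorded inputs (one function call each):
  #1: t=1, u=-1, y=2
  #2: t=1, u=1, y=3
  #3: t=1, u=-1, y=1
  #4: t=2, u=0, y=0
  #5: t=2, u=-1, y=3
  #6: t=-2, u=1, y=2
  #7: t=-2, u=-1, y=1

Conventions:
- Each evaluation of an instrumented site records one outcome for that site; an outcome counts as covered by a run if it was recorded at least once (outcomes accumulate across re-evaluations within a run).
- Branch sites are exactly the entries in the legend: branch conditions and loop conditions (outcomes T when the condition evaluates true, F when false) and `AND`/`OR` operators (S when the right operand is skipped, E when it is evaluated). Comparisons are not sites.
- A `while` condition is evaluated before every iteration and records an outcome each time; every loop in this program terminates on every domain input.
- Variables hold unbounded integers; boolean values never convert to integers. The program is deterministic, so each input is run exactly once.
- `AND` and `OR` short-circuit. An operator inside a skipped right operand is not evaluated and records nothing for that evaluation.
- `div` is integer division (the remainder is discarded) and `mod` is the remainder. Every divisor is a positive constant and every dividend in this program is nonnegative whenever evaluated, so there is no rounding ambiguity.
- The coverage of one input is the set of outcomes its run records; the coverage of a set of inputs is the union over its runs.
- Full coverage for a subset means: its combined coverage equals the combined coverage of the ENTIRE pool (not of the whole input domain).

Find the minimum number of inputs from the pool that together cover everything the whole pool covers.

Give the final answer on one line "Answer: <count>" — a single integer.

run #1 (t=1, u=-1, y=2) runs B2->S, B1->T, B6->T, B6->F, B7->T; records B1=T, B2=S, B6=T, B6=F, B7=T
run #2 (t=1, u=1, y=3) runs B2->E, B1->T, B6->T, B6->F, B7->F; records B1=T, B2=E, B6=T, B6=F, B7=F
run #3 (t=1, u=-1, y=1) runs B2->S, B1->T, B6->T, B6->F, B7->T; records B1=T, B2=S, B6=T, B6=F, B7=T
run #4 (t=2, u=0, y=0) runs B2->S, B1->T, B6->F, B7->T; records B1=T, B2=S, B6=F, B7=T
run #5 (t=2, u=-1, y=3) runs B2->S, B1->T, B6->T, B6->F, B7->F; records B1=T, B2=S, B6=T, B6=F, B7=F
run #6 (t=-2, u=1, y=2) runs B2->E, B1->F, B3->F, B4->F, B6->T, B6->F, B7->T; records B1=F, B2=E, B3=F, B4=F, B6=T, B6=F, B7=T
run #7 (t=-2, u=-1, y=1) runs B2->S, B1->T, B6->T, B6->F, B7->T; records B1=T, B2=S, B6=T, B6=F, B7=T
pool-wide coverage (10 outcomes): B1=T, B1=F, B2=S, B2=E, B3=F, B4=F, B6=T, B6=F, B7=T, B7=F
no size-1 subset reaches all 10 outcomes (best union: 7/10)
size 2: inputs {5, 6} cover all 10 outcomes, and no lexicographically smaller subset of this size does

Answer: 2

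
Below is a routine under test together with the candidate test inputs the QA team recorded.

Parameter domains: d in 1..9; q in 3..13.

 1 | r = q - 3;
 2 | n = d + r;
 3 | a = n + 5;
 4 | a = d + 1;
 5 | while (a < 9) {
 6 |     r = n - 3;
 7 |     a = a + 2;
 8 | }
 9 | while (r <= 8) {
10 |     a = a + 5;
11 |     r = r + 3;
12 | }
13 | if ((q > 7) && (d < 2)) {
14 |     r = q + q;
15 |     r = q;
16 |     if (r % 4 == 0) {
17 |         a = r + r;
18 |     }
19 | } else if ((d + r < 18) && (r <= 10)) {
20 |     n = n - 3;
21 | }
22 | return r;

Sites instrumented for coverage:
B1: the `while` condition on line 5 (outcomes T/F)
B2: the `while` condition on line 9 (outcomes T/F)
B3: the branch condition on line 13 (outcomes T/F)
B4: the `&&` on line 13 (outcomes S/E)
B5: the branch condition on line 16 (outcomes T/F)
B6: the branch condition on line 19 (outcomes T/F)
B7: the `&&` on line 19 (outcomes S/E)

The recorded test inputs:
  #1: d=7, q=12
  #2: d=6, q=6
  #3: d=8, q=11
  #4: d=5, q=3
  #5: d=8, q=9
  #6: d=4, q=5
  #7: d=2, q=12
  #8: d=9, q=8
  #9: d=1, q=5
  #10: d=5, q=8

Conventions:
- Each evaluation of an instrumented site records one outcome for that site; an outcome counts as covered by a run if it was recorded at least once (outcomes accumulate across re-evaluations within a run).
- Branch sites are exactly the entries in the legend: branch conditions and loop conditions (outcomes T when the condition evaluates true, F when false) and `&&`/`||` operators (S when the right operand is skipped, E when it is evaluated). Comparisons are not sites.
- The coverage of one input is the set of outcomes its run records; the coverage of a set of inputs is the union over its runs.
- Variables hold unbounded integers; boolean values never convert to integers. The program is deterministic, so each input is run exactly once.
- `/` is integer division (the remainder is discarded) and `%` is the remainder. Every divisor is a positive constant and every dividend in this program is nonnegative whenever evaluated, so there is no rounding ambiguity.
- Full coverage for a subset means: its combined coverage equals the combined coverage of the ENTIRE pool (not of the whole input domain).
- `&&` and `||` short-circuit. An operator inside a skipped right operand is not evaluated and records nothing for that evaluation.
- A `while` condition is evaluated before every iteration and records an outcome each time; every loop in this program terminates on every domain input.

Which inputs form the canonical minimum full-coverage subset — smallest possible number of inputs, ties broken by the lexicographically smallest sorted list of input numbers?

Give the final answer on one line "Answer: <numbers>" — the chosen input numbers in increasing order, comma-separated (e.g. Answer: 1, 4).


input #1 (d=7, q=12): events B1->T, B1->F, B2->F, B4->E, B3->F, B7->S, B6->F; covers B1=T, B1=F, B2=F, B3=F, B4=E, B6=F, B7=S
input #2 (d=6, q=6): events B1->T, B1->F, B2->T, B2->F, B4->S, B3->F, B7->E, B6->T; covers B1=T, B1=F, B2=T, B2=F, B3=F, B4=S, B6=T, B7=E
input #3 (d=8, q=11): events B1->F, B2->T, B2->F, B4->E, B3->F, B7->S, B6->F; covers B1=F, B2=T, B2=F, B3=F, B4=E, B6=F, B7=S
input #4 (d=5, q=3): events B1->T, B1->T, B1->F, B2->T, B2->T, B2->T, B2->F, B4->S, B3->F, B7->E, B6->F; covers B1=T, B1=F, B2=T, B2=F, B3=F, B4=S, B6=F, B7=E
input #5 (d=8, q=9): events B1->F, B2->T, B2->F, B4->E, B3->F, B7->E, B6->T; covers B1=F, B2=T, B2=F, B3=F, B4=E, B6=T, B7=E
input #6 (d=4, q=5): events B1->T, B1->T, B1->F, B2->T, B2->T, B2->F, B4->S, B3->F, B7->E, B6->T; covers B1=T, B1=F, B2=T, B2=F, B3=F, B4=S, B6=T, B7=E
input #7 (d=2, q=12): events B1->T, B1->T, B1->T, B1->F, B2->T, B2->F, B4->E, B3->F, B7->E, B6->F; covers B1=T, B1=F, B2=T, B2=F, B3=F, B4=E, B6=F, B7=E
input #8 (d=9, q=8): events B1->F, B2->T, B2->T, B2->F, B4->E, B3->F, B7->S, B6->F; covers B1=F, B2=T, B2=F, B3=F, B4=E, B6=F, B7=S
input #9 (d=1, q=5): events B1->T, B1->T, B1->T, B1->T, B1->F, B2->T, B2->T, B2->T, B2->F, B4->S, B3->F, B7->E, B6->T; covers B1=T, B1=F, B2=T, B2=F, B3=F, B4=S, B6=T, B7=E
input #10 (d=5, q=8): events B1->T, B1->T, B1->F, B2->T, B2->F, B4->E, B3->F, B7->E, B6->T; covers B1=T, B1=F, B2=T, B2=F, B3=F, B4=E, B6=T, B7=E
together the pool reaches 11 outcomes: B1=T, B1=F, B2=T, B2=F, B3=F, B4=S, B4=E, B6=T, B6=F, B7=S, B7=E
size 1 is not enough: best union over all size-1 subsets is 8/11
the canonical winner is {1, 2}: size 2, full 11-outcome coverage, earliest index list among size-2 covers
Answer: 1, 2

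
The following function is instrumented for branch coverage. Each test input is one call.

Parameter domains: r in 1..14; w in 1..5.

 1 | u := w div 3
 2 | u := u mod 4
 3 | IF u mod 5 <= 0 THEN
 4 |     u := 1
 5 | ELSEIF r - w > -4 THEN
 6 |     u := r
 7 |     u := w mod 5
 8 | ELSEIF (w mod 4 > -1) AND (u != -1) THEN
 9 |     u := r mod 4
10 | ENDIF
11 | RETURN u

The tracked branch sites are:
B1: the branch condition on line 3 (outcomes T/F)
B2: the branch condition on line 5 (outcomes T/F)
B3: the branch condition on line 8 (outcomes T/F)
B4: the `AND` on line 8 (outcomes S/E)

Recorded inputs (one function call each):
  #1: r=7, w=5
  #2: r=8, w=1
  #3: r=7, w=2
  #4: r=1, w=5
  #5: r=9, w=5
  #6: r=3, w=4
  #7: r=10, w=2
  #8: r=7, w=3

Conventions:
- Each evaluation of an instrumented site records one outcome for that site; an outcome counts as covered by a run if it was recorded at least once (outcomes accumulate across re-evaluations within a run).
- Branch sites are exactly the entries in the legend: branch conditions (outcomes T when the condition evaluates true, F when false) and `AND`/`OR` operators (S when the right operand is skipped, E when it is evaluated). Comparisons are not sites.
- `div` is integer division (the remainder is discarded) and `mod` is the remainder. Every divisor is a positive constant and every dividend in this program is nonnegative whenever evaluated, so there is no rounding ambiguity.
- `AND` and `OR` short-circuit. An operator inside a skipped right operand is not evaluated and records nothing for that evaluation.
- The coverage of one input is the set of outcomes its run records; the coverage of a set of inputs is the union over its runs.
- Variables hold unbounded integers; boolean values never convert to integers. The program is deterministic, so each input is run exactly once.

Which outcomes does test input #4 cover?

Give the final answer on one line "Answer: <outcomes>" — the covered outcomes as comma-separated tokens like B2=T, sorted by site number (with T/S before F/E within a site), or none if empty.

Tracing the run of input #4 (r=1, w=5):
  B1->F, B2->F, B4->E, B3->T
collecting distinct outcomes: B1=F, B2=F, B3=T, B4=E

Answer: B1=F, B2=F, B3=T, B4=E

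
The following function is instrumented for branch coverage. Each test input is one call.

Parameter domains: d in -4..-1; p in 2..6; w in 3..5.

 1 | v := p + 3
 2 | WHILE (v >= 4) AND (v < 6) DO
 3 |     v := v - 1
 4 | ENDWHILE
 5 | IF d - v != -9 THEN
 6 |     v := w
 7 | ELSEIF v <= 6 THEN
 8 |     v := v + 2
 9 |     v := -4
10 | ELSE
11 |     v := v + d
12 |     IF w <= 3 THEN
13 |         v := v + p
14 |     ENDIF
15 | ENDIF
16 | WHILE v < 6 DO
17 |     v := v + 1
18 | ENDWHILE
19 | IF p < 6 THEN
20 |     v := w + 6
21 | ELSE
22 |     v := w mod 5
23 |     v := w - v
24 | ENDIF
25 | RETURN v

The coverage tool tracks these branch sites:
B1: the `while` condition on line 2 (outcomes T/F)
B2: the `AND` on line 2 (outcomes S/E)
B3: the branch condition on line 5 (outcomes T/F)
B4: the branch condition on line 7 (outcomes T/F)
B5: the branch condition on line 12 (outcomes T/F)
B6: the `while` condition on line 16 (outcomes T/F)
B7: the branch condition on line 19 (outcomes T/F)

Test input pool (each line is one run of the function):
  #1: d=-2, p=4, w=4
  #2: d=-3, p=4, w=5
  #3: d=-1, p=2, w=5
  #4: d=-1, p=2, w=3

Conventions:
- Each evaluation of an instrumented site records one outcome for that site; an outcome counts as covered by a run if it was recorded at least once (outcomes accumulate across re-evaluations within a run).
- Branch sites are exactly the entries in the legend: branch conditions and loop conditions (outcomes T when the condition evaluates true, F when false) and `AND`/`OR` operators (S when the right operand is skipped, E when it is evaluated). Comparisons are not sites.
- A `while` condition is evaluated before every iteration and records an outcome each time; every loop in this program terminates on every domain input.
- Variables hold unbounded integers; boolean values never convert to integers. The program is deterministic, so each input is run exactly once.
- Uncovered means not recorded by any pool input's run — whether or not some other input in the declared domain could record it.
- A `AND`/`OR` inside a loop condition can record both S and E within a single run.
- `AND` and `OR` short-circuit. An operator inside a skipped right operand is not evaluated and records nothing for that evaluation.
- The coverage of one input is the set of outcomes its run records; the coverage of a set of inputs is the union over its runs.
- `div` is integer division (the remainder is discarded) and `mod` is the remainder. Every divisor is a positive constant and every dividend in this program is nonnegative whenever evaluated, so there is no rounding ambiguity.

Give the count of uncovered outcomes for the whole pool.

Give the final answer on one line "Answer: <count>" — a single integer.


#1 (d=-2, p=4, w=4) -> B2->E, B1->F, B3->F, B4->F, B5->F, B6->T, B6->F, B7->T; covered: B1=F, B2=E, B3=F, B4=F, B5=F, B6=T, B6=F, B7=T
#2 (d=-3, p=4, w=5) -> B2->E, B1->F, B3->T, B6->T, B6->F, B7->T; covered: B1=F, B2=E, B3=T, B6=T, B6=F, B7=T
#3 (d=-1, p=2, w=5) -> B2->E, B1->T, B2->E, B1->T, B2->S, B1->F, B3->T, B6->T, B6->F, B7->T; covered: B1=T, B1=F, B2=S, B2=E, B3=T, B6=T, B6=F, B7=T
#4 (d=-1, p=2, w=3) -> B2->E, B1->T, B2->E, B1->T, B2->S, B1->F, B3->T, B6->T, B6->T, B6->T, B6->F, B7->T; covered: B1=T, B1=F, B2=S, B2=E, B3=T, B6=T, B6=F, B7=T
union over the pool: B1=T, B1=F, B2=S, B2=E, B3=T, B3=F, B4=F, B5=F, B6=T, B6=F, B7=T
uncovered (3 of 14): B4=T, B5=T, B7=F
Answer: 3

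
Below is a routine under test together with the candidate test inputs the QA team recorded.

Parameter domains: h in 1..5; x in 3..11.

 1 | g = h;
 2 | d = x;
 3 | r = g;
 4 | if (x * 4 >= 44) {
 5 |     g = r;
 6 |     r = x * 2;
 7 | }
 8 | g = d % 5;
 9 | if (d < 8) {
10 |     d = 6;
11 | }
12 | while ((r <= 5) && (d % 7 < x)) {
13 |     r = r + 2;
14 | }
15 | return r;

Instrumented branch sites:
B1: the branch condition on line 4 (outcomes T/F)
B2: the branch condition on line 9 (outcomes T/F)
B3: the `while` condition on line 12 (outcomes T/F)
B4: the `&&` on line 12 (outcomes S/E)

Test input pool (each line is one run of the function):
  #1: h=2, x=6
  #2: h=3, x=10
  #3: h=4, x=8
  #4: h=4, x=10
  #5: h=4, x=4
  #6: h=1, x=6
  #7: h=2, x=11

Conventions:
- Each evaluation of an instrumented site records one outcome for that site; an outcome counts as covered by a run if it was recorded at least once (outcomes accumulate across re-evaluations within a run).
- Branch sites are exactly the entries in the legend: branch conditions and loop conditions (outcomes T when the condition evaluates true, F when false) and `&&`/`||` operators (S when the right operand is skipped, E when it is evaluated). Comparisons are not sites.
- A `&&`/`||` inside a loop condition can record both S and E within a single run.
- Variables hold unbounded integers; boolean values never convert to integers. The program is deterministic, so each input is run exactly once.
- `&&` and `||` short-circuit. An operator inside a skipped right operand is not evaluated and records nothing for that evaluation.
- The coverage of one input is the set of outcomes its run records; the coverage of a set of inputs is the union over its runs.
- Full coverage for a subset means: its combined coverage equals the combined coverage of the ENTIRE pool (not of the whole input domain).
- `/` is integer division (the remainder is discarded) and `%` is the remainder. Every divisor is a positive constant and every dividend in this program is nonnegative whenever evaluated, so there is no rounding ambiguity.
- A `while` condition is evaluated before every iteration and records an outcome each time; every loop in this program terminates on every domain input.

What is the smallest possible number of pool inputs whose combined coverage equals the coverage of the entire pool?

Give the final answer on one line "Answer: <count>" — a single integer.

run #1 (h=2, x=6) runs B1->F, B2->T, B4->E, B3->F; records B1=F, B2=T, B3=F, B4=E
run #2 (h=3, x=10) runs B1->F, B2->F, B4->E, B3->T, B4->E, B3->T, B4->S, B3->F; records B1=F, B2=F, B3=T, B3=F, B4=S, B4=E
run #3 (h=4, x=8) runs B1->F, B2->F, B4->E, B3->T, B4->S, B3->F; records B1=F, B2=F, B3=T, B3=F, B4=S, B4=E
run #4 (h=4, x=10) runs B1->F, B2->F, B4->E, B3->T, B4->S, B3->F; records B1=F, B2=F, B3=T, B3=F, B4=S, B4=E
run #5 (h=4, x=4) runs B1->F, B2->T, B4->E, B3->F; records B1=F, B2=T, B3=F, B4=E
run #6 (h=1, x=6) runs B1->F, B2->T, B4->E, B3->F; records B1=F, B2=T, B3=F, B4=E
run #7 (h=2, x=11) runs B1->T, B2->F, B4->S, B3->F; records B1=T, B2=F, B3=F, B4=S
together the pool reaches 8 outcomes: B1=T, B1=F, B2=T, B2=F, B3=T, B3=F, B4=S, B4=E
checked all size-1 subsets: none covers 8 outcomes (max 6/8)
checked all size-2 subsets: none covers 8 outcomes (max 7/8)
inputs {1, 2, 7} (size 3) cover everything; no size-3 subset with a lexicographically smaller index list covers all 8

Answer: 3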